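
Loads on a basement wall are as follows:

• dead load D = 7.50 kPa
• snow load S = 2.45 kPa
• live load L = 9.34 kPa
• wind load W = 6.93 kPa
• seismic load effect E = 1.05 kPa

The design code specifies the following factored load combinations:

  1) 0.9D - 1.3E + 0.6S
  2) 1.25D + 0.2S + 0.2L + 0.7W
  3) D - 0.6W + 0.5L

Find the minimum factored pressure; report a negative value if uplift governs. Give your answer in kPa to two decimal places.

1) 0.9(7.50) - 1.3(1.05) + 0.6(2.45) = 6.86
2) 1.25(7.50) + 0.2(2.45) + 0.2(9.34) + 0.7(6.93) = 16.58
3) 1.0(7.50) - 0.6(6.93) + 0.5(9.34) = 8.01
Combination 1 gives the minimum: 6.86 kPa.

6.86 kPa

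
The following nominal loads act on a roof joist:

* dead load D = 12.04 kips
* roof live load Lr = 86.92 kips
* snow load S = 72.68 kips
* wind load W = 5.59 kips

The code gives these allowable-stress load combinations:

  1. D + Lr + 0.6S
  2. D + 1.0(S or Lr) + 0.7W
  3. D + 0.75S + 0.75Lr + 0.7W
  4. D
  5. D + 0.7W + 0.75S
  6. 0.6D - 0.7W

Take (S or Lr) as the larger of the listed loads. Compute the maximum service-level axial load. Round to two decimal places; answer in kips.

142.57 kips

(S or Lr) → Lr = 86.92 kips.
1. 1.0(12.04) + 1.0(86.92) + 0.6(72.68) = 12.04 + 86.92 + 43.61 = 142.57
2. 1.0(12.04) + 1.0(86.92) + 0.7(5.59) = 12.04 + 86.92 + 3.91 = 102.87
3. 1.0(12.04) + 0.75(72.68) + 0.75(86.92) + 0.7(5.59) = 12.04 + 54.51 + 65.19 + 3.91 = 135.65
4. 1.0(12.04) = 12.04
5. 1.0(12.04) + 0.7(5.59) + 0.75(72.68) = 12.04 + 3.91 + 54.51 = 70.46
6. 0.6(12.04) - 0.7(5.59) = 7.22 - 3.91 = 3.31
The controlling combination is 1, giving 142.57 kips.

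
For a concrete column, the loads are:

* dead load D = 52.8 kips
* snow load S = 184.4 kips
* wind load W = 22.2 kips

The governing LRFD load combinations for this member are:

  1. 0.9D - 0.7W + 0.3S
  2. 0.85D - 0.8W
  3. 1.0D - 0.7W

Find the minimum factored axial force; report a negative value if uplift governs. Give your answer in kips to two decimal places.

27.12 kips

1. 0.9(52.8) - 0.7(22.2) + 0.3(184.4) = 87.30
2. 0.85(52.8) - 0.8(22.2) = 27.12
3. 1.0(52.8) - 0.7(22.2) = 37.26
Combination 2 gives the minimum: 27.12 kips.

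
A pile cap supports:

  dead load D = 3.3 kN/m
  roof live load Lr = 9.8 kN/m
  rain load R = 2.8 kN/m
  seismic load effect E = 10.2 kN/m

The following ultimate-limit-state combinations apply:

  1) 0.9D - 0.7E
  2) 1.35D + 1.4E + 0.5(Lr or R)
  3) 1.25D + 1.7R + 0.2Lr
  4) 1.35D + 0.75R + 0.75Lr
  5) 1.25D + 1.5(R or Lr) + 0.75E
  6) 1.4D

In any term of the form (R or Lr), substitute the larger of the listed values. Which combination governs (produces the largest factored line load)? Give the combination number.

Combination 5

(Lr or R) → Lr = 9.8 kN/m; (R or Lr) → Lr = 9.8 kN/m.
1) 0.9(3.3) - 0.7(10.2) = 2.97 - 7.14 = -4.17
2) 1.35(3.3) + 1.4(10.2) + 0.5(9.8) = 4.46 + 14.28 + 4.90 = 23.64
3) 1.25(3.3) + 1.7(2.8) + 0.2(9.8) = 4.13 + 4.76 + 1.96 = 10.85
4) 1.35(3.3) + 0.75(2.8) + 0.75(9.8) = 4.46 + 2.10 + 7.35 = 13.91
5) 1.25(3.3) + 1.5(9.8) + 0.75(10.2) = 4.13 + 14.70 + 7.65 = 26.48
6) 1.4(3.3) = 4.62
The largest value is 26.48 kN/m from combination 5.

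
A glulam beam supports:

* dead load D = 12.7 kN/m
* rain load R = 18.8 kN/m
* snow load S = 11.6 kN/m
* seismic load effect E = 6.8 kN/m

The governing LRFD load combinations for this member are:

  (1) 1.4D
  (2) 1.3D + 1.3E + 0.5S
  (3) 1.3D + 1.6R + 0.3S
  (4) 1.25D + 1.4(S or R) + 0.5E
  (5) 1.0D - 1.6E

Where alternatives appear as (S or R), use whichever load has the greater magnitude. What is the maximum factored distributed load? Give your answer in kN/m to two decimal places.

50.07 kN/m

(S or R) → R = 18.8 kN/m.
(1) 1.4(12.7) = 17.78
(2) 1.3(12.7) + 1.3(6.8) + 0.5(11.6) = 16.51 + 8.84 + 5.80 = 31.15
(3) 1.3(12.7) + 1.6(18.8) + 0.3(11.6) = 16.51 + 30.08 + 3.48 = 50.07
(4) 1.25(12.7) + 1.4(18.8) + 0.5(6.8) = 15.88 + 26.32 + 3.40 = 45.60
(5) 1.0(12.7) - 1.6(6.8) = 12.70 - 10.88 = 1.82
Maximum is from combination 3.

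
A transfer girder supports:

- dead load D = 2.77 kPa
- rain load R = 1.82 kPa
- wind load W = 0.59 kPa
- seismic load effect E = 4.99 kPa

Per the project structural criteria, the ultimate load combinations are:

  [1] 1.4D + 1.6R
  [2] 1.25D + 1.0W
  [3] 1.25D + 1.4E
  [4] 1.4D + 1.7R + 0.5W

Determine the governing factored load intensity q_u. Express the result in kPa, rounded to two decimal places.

10.45 kPa

[1] 1.4(2.77) + 1.6(1.82) = 3.88 + 2.91 = 6.79
[2] 1.25(2.77) + 1.0(0.59) = 3.46 + 0.59 = 4.05
[3] 1.25(2.77) + 1.4(4.99) = 3.46 + 6.99 = 10.45
[4] 1.4(2.77) + 1.7(1.82) + 0.5(0.59) = 3.88 + 3.09 + 0.30 = 7.27
Combination 3 governs: q_u = 10.45 kPa.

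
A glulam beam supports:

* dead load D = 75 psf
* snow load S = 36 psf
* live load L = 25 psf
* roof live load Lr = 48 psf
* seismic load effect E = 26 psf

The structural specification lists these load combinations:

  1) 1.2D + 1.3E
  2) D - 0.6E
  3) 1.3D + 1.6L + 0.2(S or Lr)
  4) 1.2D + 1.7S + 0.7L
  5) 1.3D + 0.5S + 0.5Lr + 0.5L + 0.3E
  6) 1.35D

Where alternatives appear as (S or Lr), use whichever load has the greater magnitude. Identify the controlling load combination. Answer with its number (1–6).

(S or Lr) → Lr = 48 psf.
1) 1.2(75) + 1.3(26) = 123.8
2) 1.0(75) - 0.6(26) = 59.4
3) 1.3(75) + 1.6(25) + 0.2(48) = 147.1
4) 1.2(75) + 1.7(36) + 0.7(25) = 168.7
5) 1.3(75) + 0.5(36) + 0.5(48) + 0.5(25) + 0.3(26) = 159.8
6) 1.35(75) = 101.3
The largest value is 168.7 psf from combination 4.

Combination 4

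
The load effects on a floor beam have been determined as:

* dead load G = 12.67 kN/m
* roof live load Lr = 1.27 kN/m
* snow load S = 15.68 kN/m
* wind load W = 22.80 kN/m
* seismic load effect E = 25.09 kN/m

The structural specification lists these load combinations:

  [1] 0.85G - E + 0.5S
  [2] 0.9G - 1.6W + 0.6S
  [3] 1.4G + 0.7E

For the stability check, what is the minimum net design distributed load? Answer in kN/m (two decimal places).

[1] 0.85(12.67) - 1.0(25.09) + 0.5(15.68) = 10.77 - 25.09 + 7.84 = -6.48
[2] 0.9(12.67) - 1.6(22.80) + 0.6(15.68) = 11.40 - 36.48 + 9.41 = -15.67
[3] 1.4(12.67) + 0.7(25.09) = 17.74 + 17.56 = 35.30
Combination 2 gives the minimum: -15.67 kN/m.

-15.67 kN/m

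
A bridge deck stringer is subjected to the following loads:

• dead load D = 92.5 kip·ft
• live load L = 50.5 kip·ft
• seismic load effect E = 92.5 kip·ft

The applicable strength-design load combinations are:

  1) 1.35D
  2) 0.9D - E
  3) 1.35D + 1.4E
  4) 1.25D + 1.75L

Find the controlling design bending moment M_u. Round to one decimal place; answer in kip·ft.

254.4 kip·ft

1) 1.35(92.5) = 124.9
2) 0.9(92.5) - 1.0(92.5) = -9.3
3) 1.35(92.5) + 1.4(92.5) = 124.9 + 129.5 = 254.4
4) 1.25(92.5) + 1.75(50.5) = 115.6 + 88.4 = 204.0
Combination 3 governs: M_u = 254.4 kip·ft.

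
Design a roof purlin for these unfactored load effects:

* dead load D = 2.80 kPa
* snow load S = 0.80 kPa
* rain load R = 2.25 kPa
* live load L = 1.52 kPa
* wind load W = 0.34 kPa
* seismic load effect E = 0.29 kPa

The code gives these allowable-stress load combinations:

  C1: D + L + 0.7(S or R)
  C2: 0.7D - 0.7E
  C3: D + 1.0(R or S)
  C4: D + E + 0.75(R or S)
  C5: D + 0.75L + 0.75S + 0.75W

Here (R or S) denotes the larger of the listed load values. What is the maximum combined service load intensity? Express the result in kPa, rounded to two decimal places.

5.90 kPa

(S or R) → R = 2.25 kPa; (R or S) → R = 2.25 kPa.
C1: 1.0(2.80) + 1.0(1.52) + 0.7(2.25) = 2.80 + 1.52 + 1.58 = 5.90
C2: 0.7(2.80) - 0.7(0.29) = 1.96 - 0.20 = 1.76
C3: 1.0(2.80) + 1.0(2.25) = 2.80 + 2.25 = 5.05
C4: 1.0(2.80) + 1.0(0.29) + 0.75(2.25) = 2.80 + 0.29 + 1.69 = 4.78
C5: 1.0(2.80) + 0.75(1.52) + 0.75(0.80) + 0.75(0.34) = 2.80 + 1.14 + 0.60 + 0.26 = 4.80
Maximum is from combination 1.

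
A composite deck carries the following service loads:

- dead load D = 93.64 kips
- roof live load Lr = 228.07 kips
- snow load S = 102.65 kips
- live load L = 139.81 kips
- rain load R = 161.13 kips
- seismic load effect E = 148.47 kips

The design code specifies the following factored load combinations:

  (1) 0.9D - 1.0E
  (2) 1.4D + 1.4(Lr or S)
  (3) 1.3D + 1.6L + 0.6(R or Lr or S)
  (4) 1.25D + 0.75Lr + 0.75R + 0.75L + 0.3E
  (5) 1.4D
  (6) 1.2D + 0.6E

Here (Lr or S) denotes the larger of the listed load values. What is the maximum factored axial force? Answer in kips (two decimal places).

(Lr or S) → Lr = 228.07 kips; (R or Lr or S) → Lr = 228.07 kips.
(1) 0.9(93.64) - 1.0(148.47) = 84.28 - 148.47 = -64.19
(2) 1.4(93.64) + 1.4(228.07) = 450.39
(3) 1.3(93.64) + 1.6(139.81) + 0.6(228.07) = 121.73 + 223.70 + 136.84 = 482.27
(4) 1.25(93.64) + 0.75(228.07) + 0.75(161.13) + 0.75(139.81) + 0.3(148.47) = 117.05 + 171.05 + 120.85 + 104.86 + 44.54 = 558.35
(5) 1.4(93.64) = 131.10
(6) 1.2(93.64) + 0.6(148.47) = 112.37 + 89.08 = 201.45
Maximum is from combination 4.

558.35 kips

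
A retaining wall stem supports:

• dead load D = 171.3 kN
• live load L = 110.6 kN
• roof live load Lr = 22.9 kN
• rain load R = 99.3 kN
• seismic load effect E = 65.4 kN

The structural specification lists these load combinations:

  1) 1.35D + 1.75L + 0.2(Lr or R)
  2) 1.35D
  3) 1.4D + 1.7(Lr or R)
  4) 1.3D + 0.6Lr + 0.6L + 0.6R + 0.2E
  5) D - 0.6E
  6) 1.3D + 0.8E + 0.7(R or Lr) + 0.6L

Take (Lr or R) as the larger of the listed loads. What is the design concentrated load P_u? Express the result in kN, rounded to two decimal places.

444.67 kN

(Lr or R) → R = 99.3 kN; (R or Lr) → R = 99.3 kN.
1) 1.35(171.3) + 1.75(110.6) + 0.2(99.3) = 231.26 + 193.55 + 19.86 = 444.67
2) 1.35(171.3) = 231.26
3) 1.4(171.3) + 1.7(99.3) = 239.82 + 168.81 = 408.63
4) 1.3(171.3) + 0.6(22.9) + 0.6(110.6) + 0.6(99.3) + 0.2(65.4) = 222.69 + 13.74 + 66.36 + 59.58 + 13.08 = 375.45
5) 1.0(171.3) - 0.6(65.4) = 171.30 - 39.24 = 132.06
6) 1.3(171.3) + 0.8(65.4) + 0.7(99.3) + 0.6(110.6) = 222.69 + 52.32 + 69.51 + 66.36 = 410.88
Maximum is from combination 1.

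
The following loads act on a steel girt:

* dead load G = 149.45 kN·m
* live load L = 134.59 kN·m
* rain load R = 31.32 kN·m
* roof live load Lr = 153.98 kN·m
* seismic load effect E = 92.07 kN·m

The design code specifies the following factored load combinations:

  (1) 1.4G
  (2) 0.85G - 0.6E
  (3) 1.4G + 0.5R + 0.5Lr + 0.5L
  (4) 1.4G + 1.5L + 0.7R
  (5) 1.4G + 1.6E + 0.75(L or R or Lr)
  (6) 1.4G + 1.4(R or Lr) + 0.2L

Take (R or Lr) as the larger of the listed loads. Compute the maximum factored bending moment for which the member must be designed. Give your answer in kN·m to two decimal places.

(L or R or Lr) → Lr = 153.98 kN·m; (R or Lr) → Lr = 153.98 kN·m.
(1) 1.4(149.45) = 209.23
(2) 0.85(149.45) - 0.6(92.07) = 127.03 - 55.24 = 71.79
(3) 1.4(149.45) + 0.5(31.32) + 0.5(153.98) + 0.5(134.59) = 209.23 + 15.66 + 76.99 + 67.30 = 369.18
(4) 1.4(149.45) + 1.5(134.59) + 0.7(31.32) = 209.23 + 201.89 + 21.92 = 433.04
(5) 1.4(149.45) + 1.6(92.07) + 0.75(153.98) = 209.23 + 147.31 + 115.49 = 472.03
(6) 1.4(149.45) + 1.4(153.98) + 0.2(134.59) = 209.23 + 215.57 + 26.92 = 451.72
Maximum is from combination 5.

472.03 kN·m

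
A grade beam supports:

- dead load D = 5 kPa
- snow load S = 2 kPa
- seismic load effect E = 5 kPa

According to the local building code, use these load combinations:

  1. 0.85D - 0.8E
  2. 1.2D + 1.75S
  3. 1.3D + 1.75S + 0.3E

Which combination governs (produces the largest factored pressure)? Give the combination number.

1. 0.85(5) - 0.8(5) = 4.3 - 4.0 = 0.3
2. 1.2(5) + 1.75(2) = 6.0 + 3.5 = 9.5
3. 1.3(5) + 1.75(2) + 0.3(5) = 6.5 + 3.5 + 1.5 = 11.5
The largest value is 11.5 kPa from combination 3.

Combination 3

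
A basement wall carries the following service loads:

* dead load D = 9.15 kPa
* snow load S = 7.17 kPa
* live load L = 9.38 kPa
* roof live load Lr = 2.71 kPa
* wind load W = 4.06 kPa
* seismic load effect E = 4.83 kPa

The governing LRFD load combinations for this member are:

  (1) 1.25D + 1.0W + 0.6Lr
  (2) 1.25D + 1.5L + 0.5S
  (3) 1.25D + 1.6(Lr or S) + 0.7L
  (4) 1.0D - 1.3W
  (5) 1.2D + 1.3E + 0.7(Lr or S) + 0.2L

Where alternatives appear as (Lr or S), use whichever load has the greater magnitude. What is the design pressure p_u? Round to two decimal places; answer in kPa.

(Lr or S) → S = 7.17 kPa.
(1) 1.25(9.15) + 1.0(4.06) + 0.6(2.71) = 17.12
(2) 1.25(9.15) + 1.5(9.38) + 0.5(7.17) = 29.09
(3) 1.25(9.15) + 1.6(7.17) + 0.7(9.38) = 11.44 + 11.47 + 6.57 = 29.48
(4) 1.0(9.15) - 1.3(4.06) = 9.15 - 5.28 = 3.87
(5) 1.2(9.15) + 1.3(4.83) + 0.7(7.17) + 0.2(9.38) = 24.15
Maximum is from combination 3.

29.48 kPa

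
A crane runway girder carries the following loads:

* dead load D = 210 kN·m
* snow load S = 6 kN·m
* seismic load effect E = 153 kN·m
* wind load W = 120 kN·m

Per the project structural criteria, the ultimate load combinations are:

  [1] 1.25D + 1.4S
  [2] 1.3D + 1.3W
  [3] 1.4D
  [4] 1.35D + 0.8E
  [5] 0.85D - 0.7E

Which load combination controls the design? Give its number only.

[1] 1.25(210) + 1.4(6) = 262.5 + 8.4 = 270.9
[2] 1.3(210) + 1.3(120) = 273.0 + 156.0 = 429.0
[3] 1.4(210) = 294.0
[4] 1.35(210) + 0.8(153) = 283.5 + 122.4 = 405.9
[5] 0.85(210) - 0.7(153) = 178.5 - 107.1 = 71.4
The largest value is 429.0 kN·m from combination 2.

Combination 2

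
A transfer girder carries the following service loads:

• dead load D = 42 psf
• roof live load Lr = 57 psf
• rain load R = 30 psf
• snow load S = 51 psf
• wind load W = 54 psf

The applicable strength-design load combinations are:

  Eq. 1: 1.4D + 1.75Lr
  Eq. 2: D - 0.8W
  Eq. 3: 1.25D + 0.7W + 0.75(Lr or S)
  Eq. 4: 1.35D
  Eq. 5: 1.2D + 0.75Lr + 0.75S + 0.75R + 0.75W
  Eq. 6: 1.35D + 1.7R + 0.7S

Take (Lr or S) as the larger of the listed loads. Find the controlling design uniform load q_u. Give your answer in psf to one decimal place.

194.4 psf

(Lr or S) → Lr = 57 psf.
Eq. 1: 1.4(42) + 1.75(57) = 58.8 + 99.8 = 158.6
Eq. 2: 1.0(42) - 0.8(54) = 42.0 - 43.2 = -1.2
Eq. 3: 1.25(42) + 0.7(54) + 0.75(57) = 52.5 + 37.8 + 42.8 = 133.1
Eq. 4: 1.35(42) = 56.7
Eq. 5: 1.2(42) + 0.75(57) + 0.75(51) + 0.75(30) + 0.75(54) = 194.4
Eq. 6: 1.35(42) + 1.7(30) + 0.7(51) = 56.7 + 51.0 + 35.7 = 143.4
Combination 5 governs: q_u = 194.4 psf.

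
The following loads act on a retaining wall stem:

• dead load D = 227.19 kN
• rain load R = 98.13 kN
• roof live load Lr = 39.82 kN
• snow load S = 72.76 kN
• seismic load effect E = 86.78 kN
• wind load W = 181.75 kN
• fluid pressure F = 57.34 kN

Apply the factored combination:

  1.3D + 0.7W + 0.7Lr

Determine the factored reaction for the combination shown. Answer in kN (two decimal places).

450.45 kN

1.3(227.19) + 0.7(181.75) + 0.7(39.82) = 295.35 + 127.23 + 27.87 = 450.45
V_u = 450.45 kN.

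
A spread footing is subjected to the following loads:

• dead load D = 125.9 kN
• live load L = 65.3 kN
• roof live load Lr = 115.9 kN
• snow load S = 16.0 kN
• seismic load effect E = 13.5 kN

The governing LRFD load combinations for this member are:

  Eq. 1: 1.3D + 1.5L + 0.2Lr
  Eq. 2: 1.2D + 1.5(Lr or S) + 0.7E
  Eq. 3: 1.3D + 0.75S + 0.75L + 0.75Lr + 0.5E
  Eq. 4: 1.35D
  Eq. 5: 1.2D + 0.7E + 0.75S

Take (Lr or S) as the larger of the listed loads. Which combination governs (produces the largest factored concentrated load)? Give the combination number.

Combination 2

(Lr or S) → Lr = 115.9 kN.
Eq. 1: 1.3(125.9) + 1.5(65.3) + 0.2(115.9) = 163.67 + 97.95 + 23.18 = 284.80
Eq. 2: 1.2(125.9) + 1.5(115.9) + 0.7(13.5) = 151.08 + 173.85 + 9.45 = 334.38
Eq. 3: 1.3(125.9) + 0.75(16.0) + 0.75(65.3) + 0.75(115.9) + 0.5(13.5) = 318.32
Eq. 4: 1.35(125.9) = 169.97
Eq. 5: 1.2(125.9) + 0.7(13.5) + 0.75(16.0) = 151.08 + 9.45 + 12.00 = 172.53
The largest value is 334.38 kN from combination 2.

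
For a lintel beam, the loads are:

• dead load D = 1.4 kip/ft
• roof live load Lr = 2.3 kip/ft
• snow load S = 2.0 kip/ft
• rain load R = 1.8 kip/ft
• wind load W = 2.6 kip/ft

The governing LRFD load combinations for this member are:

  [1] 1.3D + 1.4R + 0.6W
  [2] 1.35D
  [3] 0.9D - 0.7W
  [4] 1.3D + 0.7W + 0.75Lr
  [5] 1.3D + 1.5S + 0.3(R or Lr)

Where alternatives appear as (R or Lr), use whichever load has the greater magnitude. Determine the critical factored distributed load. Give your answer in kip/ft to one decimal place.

(R or Lr) → Lr = 2.3 kip/ft.
[1] 1.3(1.4) + 1.4(1.8) + 0.6(2.6) = 1.8 + 2.5 + 1.6 = 5.9
[2] 1.35(1.4) = 1.9
[3] 0.9(1.4) - 0.7(2.6) = -0.6
[4] 1.3(1.4) + 0.7(2.6) + 0.75(2.3) = 5.4
[5] 1.3(1.4) + 1.5(2.0) + 0.3(2.3) = 1.8 + 3.0 + 0.7 = 5.5
Combination 1 governs: w_u = 5.9 kip/ft.

5.9 kip/ft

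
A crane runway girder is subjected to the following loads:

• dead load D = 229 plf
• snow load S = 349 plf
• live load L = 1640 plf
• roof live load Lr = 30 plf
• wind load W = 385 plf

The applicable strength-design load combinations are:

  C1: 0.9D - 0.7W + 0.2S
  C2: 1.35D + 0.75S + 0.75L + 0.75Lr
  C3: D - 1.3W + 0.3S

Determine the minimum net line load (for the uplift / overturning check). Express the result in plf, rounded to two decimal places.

C1: 0.9(229) - 0.7(385) + 0.2(349) = 206.10 - 269.50 + 69.80 = 6.40
C2: 1.35(229) + 0.75(349) + 0.75(1640) + 0.75(30) = 309.15 + 261.75 + 1230.00 + 22.50 = 1823.40
C3: 1.0(229) - 1.3(385) + 0.3(349) = 229.00 - 500.50 + 104.70 = -166.80
Combination 3 gives the minimum: -166.80 plf.

-166.80 plf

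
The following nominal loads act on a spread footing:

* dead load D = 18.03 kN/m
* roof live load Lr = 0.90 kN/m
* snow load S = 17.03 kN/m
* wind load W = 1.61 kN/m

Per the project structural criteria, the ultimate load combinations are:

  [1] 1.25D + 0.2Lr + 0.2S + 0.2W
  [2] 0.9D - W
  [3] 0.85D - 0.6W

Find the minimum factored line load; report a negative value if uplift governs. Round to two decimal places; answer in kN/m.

14.36 kN/m

[1] 1.25(18.03) + 0.2(0.90) + 0.2(17.03) + 0.2(1.61) = 22.54 + 0.18 + 3.41 + 0.32 = 26.45
[2] 0.9(18.03) - 1.0(1.61) = 16.23 - 1.61 = 14.62
[3] 0.85(18.03) - 0.6(1.61) = 15.33 - 0.97 = 14.36
Combination 3 gives the minimum: 14.36 kN/m.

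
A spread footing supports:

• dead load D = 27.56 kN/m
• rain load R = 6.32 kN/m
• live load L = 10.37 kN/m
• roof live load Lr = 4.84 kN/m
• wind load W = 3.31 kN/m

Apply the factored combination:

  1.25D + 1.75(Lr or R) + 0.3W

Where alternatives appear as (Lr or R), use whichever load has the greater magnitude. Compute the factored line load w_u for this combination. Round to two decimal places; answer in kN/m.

(Lr or R) → R = 6.32 kN/m.
1.25(27.56) + 1.75(6.32) + 0.3(3.31) = 46.50
w_u = 46.50 kN/m.

46.50 kN/m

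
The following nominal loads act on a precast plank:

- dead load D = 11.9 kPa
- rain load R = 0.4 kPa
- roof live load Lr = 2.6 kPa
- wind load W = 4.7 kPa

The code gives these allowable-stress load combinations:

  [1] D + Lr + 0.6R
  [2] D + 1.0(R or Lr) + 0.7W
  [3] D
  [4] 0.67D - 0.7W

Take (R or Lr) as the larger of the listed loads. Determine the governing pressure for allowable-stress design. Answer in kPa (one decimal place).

17.8 kPa

(R or Lr) → Lr = 2.6 kPa.
[1] 1.0(11.9) + 1.0(2.6) + 0.6(0.4) = 14.7
[2] 1.0(11.9) + 1.0(2.6) + 0.7(4.7) = 17.8
[3] 1.0(11.9) = 11.9
[4] 0.67(11.9) - 0.7(4.7) = 4.7
Combination 2 governs: p = 17.8 kPa.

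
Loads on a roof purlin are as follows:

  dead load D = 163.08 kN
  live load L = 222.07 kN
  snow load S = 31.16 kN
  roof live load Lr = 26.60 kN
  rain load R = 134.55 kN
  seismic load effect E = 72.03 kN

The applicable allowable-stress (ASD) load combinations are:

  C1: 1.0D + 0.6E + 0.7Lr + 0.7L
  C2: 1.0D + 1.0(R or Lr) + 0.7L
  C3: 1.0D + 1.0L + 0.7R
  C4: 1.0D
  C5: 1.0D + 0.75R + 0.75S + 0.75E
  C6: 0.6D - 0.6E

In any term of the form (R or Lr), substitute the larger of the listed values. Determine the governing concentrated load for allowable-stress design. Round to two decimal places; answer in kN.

479.34 kN

(R or Lr) → R = 134.55 kN.
C1: 1.0(163.08) + 0.6(72.03) + 0.7(26.60) + 0.7(222.07) = 380.37
C2: 1.0(163.08) + 1.0(134.55) + 0.7(222.07) = 453.08
C3: 1.0(163.08) + 1.0(222.07) + 0.7(134.55) = 479.34
C4: 1.0(163.08) = 163.08
C5: 1.0(163.08) + 0.75(134.55) + 0.75(31.16) + 0.75(72.03) = 341.39
C6: 0.6(163.08) - 0.6(72.03) = 54.63
Maximum is from combination 3.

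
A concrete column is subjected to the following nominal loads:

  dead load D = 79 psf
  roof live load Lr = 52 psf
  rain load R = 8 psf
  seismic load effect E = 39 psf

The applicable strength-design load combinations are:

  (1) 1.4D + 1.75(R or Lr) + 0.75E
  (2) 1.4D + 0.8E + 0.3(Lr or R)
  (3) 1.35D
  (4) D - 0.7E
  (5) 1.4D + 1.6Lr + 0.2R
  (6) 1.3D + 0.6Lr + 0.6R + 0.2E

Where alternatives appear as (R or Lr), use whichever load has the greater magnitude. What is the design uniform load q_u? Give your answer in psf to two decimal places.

230.85 psf

(R or Lr) → Lr = 52 psf; (Lr or R) → Lr = 52 psf.
(1) 1.4(79) + 1.75(52) + 0.75(39) = 110.60 + 91.00 + 29.25 = 230.85
(2) 1.4(79) + 0.8(39) + 0.3(52) = 110.60 + 31.20 + 15.60 = 157.40
(3) 1.35(79) = 106.65
(4) 1.0(79) - 0.7(39) = 79.00 - 27.30 = 51.70
(5) 1.4(79) + 1.6(52) + 0.2(8) = 110.60 + 83.20 + 1.60 = 195.40
(6) 1.3(79) + 0.6(52) + 0.6(8) + 0.2(39) = 102.70 + 31.20 + 4.80 + 7.80 = 146.50
The controlling combination is 1, giving 230.85 psf.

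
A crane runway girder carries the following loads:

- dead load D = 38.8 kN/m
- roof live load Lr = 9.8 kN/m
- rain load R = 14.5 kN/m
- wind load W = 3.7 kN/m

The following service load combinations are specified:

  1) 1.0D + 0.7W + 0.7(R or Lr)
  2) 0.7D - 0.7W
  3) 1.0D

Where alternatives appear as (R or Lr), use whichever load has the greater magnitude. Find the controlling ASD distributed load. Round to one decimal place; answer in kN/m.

(R or Lr) → R = 14.5 kN/m.
1) 1.0(38.8) + 0.7(3.7) + 0.7(14.5) = 51.5
2) 0.7(38.8) - 0.7(3.7) = 24.6
3) 1.0(38.8) = 38.8
Combination 1 governs: w = 51.5 kN/m.

51.5 kN/m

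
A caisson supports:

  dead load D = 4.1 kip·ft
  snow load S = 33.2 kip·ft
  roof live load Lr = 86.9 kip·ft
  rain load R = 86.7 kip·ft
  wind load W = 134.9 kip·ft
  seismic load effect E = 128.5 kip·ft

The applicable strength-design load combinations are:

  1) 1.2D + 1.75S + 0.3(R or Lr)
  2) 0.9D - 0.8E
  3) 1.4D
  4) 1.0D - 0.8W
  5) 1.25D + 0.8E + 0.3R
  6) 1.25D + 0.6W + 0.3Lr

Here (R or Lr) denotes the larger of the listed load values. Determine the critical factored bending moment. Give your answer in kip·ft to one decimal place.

(R or Lr) → Lr = 86.9 kip·ft.
1) 1.2(4.1) + 1.75(33.2) + 0.3(86.9) = 89.1
2) 0.9(4.1) - 0.8(128.5) = -99.1
3) 1.4(4.1) = 5.7
4) 1.0(4.1) - 0.8(134.9) = -103.8
5) 1.25(4.1) + 0.8(128.5) + 0.3(86.7) = 133.9
6) 1.25(4.1) + 0.6(134.9) + 0.3(86.9) = 112.1
The controlling combination is 5, giving 133.9 kip·ft.

133.9 kip·ft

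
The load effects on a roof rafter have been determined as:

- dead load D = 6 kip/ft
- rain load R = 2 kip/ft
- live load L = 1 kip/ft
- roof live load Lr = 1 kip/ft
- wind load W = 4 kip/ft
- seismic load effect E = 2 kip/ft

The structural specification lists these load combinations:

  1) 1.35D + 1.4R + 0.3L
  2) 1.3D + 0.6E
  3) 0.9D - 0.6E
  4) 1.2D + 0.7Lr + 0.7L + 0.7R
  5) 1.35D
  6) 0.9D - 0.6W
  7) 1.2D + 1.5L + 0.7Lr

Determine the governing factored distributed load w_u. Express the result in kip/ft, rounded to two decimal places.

1) 1.35(6) + 1.4(2) + 0.3(1) = 8.10 + 2.80 + 0.30 = 11.20
2) 1.3(6) + 0.6(2) = 7.80 + 1.20 = 9.00
3) 0.9(6) - 0.6(2) = 5.40 - 1.20 = 4.20
4) 1.2(6) + 0.7(1) + 0.7(1) + 0.7(2) = 7.20 + 0.70 + 0.70 + 1.40 = 10.00
5) 1.35(6) = 8.10
6) 0.9(6) - 0.6(4) = 5.40 - 2.40 = 3.00
7) 1.2(6) + 1.5(1) + 0.7(1) = 7.20 + 1.50 + 0.70 = 9.40
The controlling combination is 1, giving 11.20 kip/ft.

11.20 kip/ft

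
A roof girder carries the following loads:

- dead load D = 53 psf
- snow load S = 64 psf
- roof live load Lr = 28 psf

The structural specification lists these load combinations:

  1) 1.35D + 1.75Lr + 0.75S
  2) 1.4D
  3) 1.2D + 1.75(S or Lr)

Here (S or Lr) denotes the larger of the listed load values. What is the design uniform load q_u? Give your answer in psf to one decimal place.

175.6 psf

(S or Lr) → S = 64 psf.
1) 1.35(53) + 1.75(28) + 0.75(64) = 71.6 + 49.0 + 48.0 = 168.6
2) 1.4(53) = 74.2
3) 1.2(53) + 1.75(64) = 63.6 + 112.0 = 175.6
Maximum is from combination 3.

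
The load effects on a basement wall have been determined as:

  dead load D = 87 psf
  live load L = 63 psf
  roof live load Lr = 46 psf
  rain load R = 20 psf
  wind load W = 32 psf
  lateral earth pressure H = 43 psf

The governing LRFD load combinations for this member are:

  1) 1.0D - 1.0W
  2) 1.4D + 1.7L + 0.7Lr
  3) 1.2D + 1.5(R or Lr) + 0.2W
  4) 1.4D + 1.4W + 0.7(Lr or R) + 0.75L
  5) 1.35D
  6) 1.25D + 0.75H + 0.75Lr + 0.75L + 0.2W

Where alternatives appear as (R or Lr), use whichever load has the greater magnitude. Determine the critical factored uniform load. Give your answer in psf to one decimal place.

261.1 psf

(R or Lr) → Lr = 46 psf; (Lr or R) → Lr = 46 psf.
1) 1.0(87) - 1.0(32) = 87.0 - 32.0 = 55.0
2) 1.4(87) + 1.7(63) + 0.7(46) = 121.8 + 107.1 + 32.2 = 261.1
3) 1.2(87) + 1.5(46) + 0.2(32) = 104.4 + 69.0 + 6.4 = 179.8
4) 1.4(87) + 1.4(32) + 0.7(46) + 0.75(63) = 121.8 + 44.8 + 32.2 + 47.3 = 246.1
5) 1.35(87) = 117.5
6) 1.25(87) + 0.75(43) + 0.75(46) + 0.75(63) + 0.2(32) = 229.2
The controlling combination is 2, giving 261.1 psf.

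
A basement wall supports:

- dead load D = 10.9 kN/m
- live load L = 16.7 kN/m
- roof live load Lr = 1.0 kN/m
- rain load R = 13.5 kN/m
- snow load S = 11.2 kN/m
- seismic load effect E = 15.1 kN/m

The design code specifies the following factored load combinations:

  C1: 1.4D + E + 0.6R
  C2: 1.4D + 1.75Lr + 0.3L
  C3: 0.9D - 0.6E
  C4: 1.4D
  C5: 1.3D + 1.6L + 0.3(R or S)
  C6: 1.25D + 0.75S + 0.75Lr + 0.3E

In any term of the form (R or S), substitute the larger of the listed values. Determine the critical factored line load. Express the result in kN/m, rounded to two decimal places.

44.94 kN/m

(R or S) → R = 13.5 kN/m.
C1: 1.4(10.9) + 1.0(15.1) + 0.6(13.5) = 15.26 + 15.10 + 8.10 = 38.46
C2: 1.4(10.9) + 1.75(1.0) + 0.3(16.7) = 15.26 + 1.75 + 5.01 = 22.02
C3: 0.9(10.9) - 0.6(15.1) = 9.81 - 9.06 = 0.75
C4: 1.4(10.9) = 15.26
C5: 1.3(10.9) + 1.6(16.7) + 0.3(13.5) = 14.17 + 26.72 + 4.05 = 44.94
C6: 1.25(10.9) + 0.75(11.2) + 0.75(1.0) + 0.3(15.1) = 13.63 + 8.40 + 0.75 + 4.53 = 27.31
The controlling combination is 5, giving 44.94 kN/m.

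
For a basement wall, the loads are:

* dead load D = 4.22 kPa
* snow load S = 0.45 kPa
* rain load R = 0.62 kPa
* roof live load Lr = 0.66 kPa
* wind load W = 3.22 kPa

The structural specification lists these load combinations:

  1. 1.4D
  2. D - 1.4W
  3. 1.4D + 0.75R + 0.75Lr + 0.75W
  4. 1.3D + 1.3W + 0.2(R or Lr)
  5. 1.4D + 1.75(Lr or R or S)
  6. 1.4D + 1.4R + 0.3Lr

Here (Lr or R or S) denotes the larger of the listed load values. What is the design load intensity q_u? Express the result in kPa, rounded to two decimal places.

9.80 kPa

(R or Lr) → Lr = 0.66 kPa; (Lr or R or S) → Lr = 0.66 kPa.
1. 1.4(4.22) = 5.91
2. 1.0(4.22) - 1.4(3.22) = -0.29
3. 1.4(4.22) + 0.75(0.62) + 0.75(0.66) + 0.75(3.22) = 9.28
4. 1.3(4.22) + 1.3(3.22) + 0.2(0.66) = 9.80
5. 1.4(4.22) + 1.75(0.66) = 7.06
6. 1.4(4.22) + 1.4(0.62) + 0.3(0.66) = 6.97
The controlling combination is 4, giving 9.80 kPa.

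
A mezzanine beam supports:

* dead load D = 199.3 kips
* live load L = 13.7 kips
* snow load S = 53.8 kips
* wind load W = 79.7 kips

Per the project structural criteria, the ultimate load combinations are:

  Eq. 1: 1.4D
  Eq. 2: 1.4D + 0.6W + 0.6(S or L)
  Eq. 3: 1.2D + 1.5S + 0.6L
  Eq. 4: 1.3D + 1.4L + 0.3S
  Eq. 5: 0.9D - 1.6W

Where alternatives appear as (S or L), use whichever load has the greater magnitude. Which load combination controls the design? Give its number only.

Combination 2

(S or L) → S = 53.8 kips.
Eq. 1: 1.4(199.3) = 279.02
Eq. 2: 1.4(199.3) + 0.6(79.7) + 0.6(53.8) = 279.02 + 47.82 + 32.28 = 359.12
Eq. 3: 1.2(199.3) + 1.5(53.8) + 0.6(13.7) = 239.16 + 80.70 + 8.22 = 328.08
Eq. 4: 1.3(199.3) + 1.4(13.7) + 0.3(53.8) = 259.09 + 19.18 + 16.14 = 294.41
Eq. 5: 0.9(199.3) - 1.6(79.7) = 179.37 - 127.52 = 51.85
The largest value is 359.12 kips from combination 2.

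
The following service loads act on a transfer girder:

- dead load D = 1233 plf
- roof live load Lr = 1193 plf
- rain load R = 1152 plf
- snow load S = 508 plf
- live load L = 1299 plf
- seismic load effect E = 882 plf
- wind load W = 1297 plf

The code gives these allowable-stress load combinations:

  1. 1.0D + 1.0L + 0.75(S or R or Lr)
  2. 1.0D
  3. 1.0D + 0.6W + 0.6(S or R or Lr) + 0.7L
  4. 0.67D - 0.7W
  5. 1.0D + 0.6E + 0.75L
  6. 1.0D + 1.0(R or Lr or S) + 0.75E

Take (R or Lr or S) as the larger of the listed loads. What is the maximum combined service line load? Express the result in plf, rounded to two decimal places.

(S or R or Lr) → Lr = 1193 plf; (R or Lr or S) → Lr = 1193 plf.
1. 1.0(1233) + 1.0(1299) + 0.75(1193) = 1233.00 + 1299.00 + 894.75 = 3426.75
2. 1.0(1233) = 1233.00
3. 1.0(1233) + 0.6(1297) + 0.6(1193) + 0.7(1299) = 1233.00 + 778.20 + 715.80 + 909.30 = 3636.30
4. 0.67(1233) - 0.7(1297) = 826.11 - 907.90 = -81.79
5. 1.0(1233) + 0.6(882) + 0.75(1299) = 1233.00 + 529.20 + 974.25 = 2736.45
6. 1.0(1233) + 1.0(1193) + 0.75(882) = 1233.00 + 1193.00 + 661.50 = 3087.50
The controlling combination is 3, giving 3636.30 plf.

3636.30 plf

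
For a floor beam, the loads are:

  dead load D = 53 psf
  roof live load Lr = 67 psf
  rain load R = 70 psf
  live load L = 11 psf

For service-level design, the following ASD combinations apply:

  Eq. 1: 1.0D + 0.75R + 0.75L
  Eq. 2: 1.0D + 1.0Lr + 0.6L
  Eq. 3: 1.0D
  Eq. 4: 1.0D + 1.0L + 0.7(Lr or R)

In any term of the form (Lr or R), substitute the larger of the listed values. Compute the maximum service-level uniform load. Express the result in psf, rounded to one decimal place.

126.6 psf

(Lr or R) → R = 70 psf.
Eq. 1: 1.0(53) + 0.75(70) + 0.75(11) = 53.0 + 52.5 + 8.3 = 113.8
Eq. 2: 1.0(53) + 1.0(67) + 0.6(11) = 53.0 + 67.0 + 6.6 = 126.6
Eq. 3: 1.0(53) = 53.0
Eq. 4: 1.0(53) + 1.0(11) + 0.7(70) = 53.0 + 11.0 + 49.0 = 113.0
Maximum is from combination 2.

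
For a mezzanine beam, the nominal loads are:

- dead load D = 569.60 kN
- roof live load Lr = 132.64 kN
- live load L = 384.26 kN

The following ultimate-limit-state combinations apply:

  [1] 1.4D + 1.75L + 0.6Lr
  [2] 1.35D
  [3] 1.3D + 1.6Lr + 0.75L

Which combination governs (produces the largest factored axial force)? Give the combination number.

[1] 1.4(569.60) + 1.75(384.26) + 0.6(132.64) = 797.44 + 672.46 + 79.58 = 1549.48
[2] 1.35(569.60) = 768.96
[3] 1.3(569.60) + 1.6(132.64) + 0.75(384.26) = 740.48 + 212.22 + 288.20 = 1240.90
The largest value is 1549.48 kN from combination 1.

Combination 1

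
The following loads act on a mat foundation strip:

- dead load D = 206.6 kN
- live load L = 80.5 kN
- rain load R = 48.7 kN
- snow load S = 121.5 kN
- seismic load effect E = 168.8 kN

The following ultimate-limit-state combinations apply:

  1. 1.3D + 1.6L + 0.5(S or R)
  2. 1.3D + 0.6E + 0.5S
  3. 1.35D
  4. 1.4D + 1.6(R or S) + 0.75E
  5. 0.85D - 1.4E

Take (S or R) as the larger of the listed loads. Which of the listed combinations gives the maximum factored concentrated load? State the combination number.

Combination 4

(S or R) → S = 121.5 kN; (R or S) → S = 121.5 kN.
1. 1.3(206.6) + 1.6(80.5) + 0.5(121.5) = 458.1
2. 1.3(206.6) + 0.6(168.8) + 0.5(121.5) = 430.6
3. 1.35(206.6) = 278.9
4. 1.4(206.6) + 1.6(121.5) + 0.75(168.8) = 289.2 + 194.4 + 126.6 = 610.2
5. 0.85(206.6) - 1.4(168.8) = 175.6 - 236.3 = -60.7
The largest value is 610.2 kN from combination 4.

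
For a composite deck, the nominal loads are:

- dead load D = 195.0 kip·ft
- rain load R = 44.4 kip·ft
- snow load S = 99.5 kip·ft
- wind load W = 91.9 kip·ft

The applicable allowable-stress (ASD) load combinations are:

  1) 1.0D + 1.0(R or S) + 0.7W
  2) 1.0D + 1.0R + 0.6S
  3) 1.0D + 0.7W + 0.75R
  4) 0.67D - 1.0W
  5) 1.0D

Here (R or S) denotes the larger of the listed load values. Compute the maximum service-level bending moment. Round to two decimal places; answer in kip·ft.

(R or S) → S = 99.5 kip·ft.
1) 1.0(195.0) + 1.0(99.5) + 0.7(91.9) = 195.00 + 99.50 + 64.33 = 358.83
2) 1.0(195.0) + 1.0(44.4) + 0.6(99.5) = 195.00 + 44.40 + 59.70 = 299.10
3) 1.0(195.0) + 0.7(91.9) + 0.75(44.4) = 195.00 + 64.33 + 33.30 = 292.63
4) 0.67(195.0) - 1.0(91.9) = 130.65 - 91.90 = 38.75
5) 1.0(195.0) = 195.00
Maximum is from combination 1.

358.83 kip·ft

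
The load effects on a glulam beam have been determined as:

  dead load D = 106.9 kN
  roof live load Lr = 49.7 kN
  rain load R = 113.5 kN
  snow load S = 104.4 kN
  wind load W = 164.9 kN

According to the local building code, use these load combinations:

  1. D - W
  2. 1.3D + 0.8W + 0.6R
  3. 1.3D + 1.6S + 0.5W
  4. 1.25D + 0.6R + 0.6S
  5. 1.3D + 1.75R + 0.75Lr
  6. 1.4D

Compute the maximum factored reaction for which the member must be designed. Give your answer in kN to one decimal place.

388.5 kN

1. 1.0(106.9) - 1.0(164.9) = 106.9 - 164.9 = -58.0
2. 1.3(106.9) + 0.8(164.9) + 0.6(113.5) = 139.0 + 131.9 + 68.1 = 339.0
3. 1.3(106.9) + 1.6(104.4) + 0.5(164.9) = 139.0 + 167.0 + 82.5 = 388.5
4. 1.25(106.9) + 0.6(113.5) + 0.6(104.4) = 264.4
5. 1.3(106.9) + 1.75(113.5) + 0.75(49.7) = 139.0 + 198.6 + 37.3 = 374.9
6. 1.4(106.9) = 149.7
Maximum is from combination 3.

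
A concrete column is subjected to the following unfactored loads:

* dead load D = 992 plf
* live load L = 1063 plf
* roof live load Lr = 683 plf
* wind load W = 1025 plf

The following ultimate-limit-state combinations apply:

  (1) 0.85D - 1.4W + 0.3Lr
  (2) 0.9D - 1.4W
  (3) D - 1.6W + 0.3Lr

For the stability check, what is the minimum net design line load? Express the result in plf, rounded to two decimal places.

(1) 0.85(992) - 1.4(1025) + 0.3(683) = -386.90
(2) 0.9(992) - 1.4(1025) = -542.20
(3) 1.0(992) - 1.6(1025) + 0.3(683) = -443.10
Combination 2 gives the minimum: -542.20 plf.

-542.20 plf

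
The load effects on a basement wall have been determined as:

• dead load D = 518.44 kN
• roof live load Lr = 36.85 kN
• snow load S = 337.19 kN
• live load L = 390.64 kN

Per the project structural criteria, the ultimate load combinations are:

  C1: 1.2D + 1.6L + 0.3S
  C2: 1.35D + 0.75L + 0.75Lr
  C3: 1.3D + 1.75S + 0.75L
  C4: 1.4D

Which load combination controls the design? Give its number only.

Combination 3

C1: 1.2(518.44) + 1.6(390.64) + 0.3(337.19) = 622.13 + 625.02 + 101.16 = 1348.31
C2: 1.35(518.44) + 0.75(390.64) + 0.75(36.85) = 699.89 + 292.98 + 27.64 = 1020.51
C3: 1.3(518.44) + 1.75(337.19) + 0.75(390.64) = 673.97 + 590.08 + 292.98 = 1557.03
C4: 1.4(518.44) = 725.82
The largest value is 1557.03 kN from combination 3.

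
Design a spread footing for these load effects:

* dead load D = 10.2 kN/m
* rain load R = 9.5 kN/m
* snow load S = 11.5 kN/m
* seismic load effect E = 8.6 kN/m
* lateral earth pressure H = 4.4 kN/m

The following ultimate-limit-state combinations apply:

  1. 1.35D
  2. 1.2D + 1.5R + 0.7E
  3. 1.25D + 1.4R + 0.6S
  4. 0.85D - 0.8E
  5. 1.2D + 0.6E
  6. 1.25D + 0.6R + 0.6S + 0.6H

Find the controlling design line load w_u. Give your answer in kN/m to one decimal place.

1. 1.35(10.2) = 13.8
2. 1.2(10.2) + 1.5(9.5) + 0.7(8.6) = 32.5
3. 1.25(10.2) + 1.4(9.5) + 0.6(11.5) = 33.0
4. 0.85(10.2) - 0.8(8.6) = 1.8
5. 1.2(10.2) + 0.6(8.6) = 17.4
6. 1.25(10.2) + 0.6(9.5) + 0.6(11.5) + 0.6(4.4) = 28.0
The controlling combination is 3, giving 33.0 kN/m.

33.0 kN/m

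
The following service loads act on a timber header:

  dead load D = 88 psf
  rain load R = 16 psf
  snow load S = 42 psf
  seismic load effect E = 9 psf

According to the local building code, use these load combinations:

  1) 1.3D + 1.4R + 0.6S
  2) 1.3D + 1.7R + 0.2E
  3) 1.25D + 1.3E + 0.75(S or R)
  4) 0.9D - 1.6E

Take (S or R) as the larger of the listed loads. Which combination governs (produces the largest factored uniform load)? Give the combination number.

Combination 1

(S or R) → S = 42 psf.
1) 1.3(88) + 1.4(16) + 0.6(42) = 162.00
2) 1.3(88) + 1.7(16) + 0.2(9) = 143.40
3) 1.25(88) + 1.3(9) + 0.75(42) = 153.20
4) 0.9(88) - 1.6(9) = 64.80
The largest value is 162.00 psf from combination 1.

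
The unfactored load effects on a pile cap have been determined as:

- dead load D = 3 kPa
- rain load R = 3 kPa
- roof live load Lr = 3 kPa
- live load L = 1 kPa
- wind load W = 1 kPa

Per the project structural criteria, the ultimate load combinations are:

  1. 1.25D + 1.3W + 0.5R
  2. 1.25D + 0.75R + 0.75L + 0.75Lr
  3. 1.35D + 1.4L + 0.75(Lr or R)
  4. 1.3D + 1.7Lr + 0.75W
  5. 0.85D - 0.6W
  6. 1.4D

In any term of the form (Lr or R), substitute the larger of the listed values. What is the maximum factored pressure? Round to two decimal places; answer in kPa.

(Lr or R) → Lr = 3 kPa.
1. 1.25(3) + 1.3(1) + 0.5(3) = 3.75 + 1.30 + 1.50 = 6.55
2. 1.25(3) + 0.75(3) + 0.75(1) + 0.75(3) = 3.75 + 2.25 + 0.75 + 2.25 = 9.00
3. 1.35(3) + 1.4(1) + 0.75(3) = 4.05 + 1.40 + 2.25 = 7.70
4. 1.3(3) + 1.7(3) + 0.75(1) = 3.90 + 5.10 + 0.75 = 9.75
5. 0.85(3) - 0.6(1) = 2.55 - 0.60 = 1.95
6. 1.4(3) = 4.20
The controlling combination is 4, giving 9.75 kPa.

9.75 kPa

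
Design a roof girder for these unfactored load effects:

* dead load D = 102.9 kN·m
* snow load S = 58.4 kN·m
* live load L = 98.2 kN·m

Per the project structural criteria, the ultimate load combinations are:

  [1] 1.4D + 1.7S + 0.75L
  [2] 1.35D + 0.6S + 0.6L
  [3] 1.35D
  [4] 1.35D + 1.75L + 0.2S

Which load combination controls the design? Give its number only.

[1] 1.4(102.9) + 1.7(58.4) + 0.75(98.2) = 317.0
[2] 1.35(102.9) + 0.6(58.4) + 0.6(98.2) = 232.9
[3] 1.35(102.9) = 138.9
[4] 1.35(102.9) + 1.75(98.2) + 0.2(58.4) = 322.4
The largest value is 322.4 kN·m from combination 4.

Combination 4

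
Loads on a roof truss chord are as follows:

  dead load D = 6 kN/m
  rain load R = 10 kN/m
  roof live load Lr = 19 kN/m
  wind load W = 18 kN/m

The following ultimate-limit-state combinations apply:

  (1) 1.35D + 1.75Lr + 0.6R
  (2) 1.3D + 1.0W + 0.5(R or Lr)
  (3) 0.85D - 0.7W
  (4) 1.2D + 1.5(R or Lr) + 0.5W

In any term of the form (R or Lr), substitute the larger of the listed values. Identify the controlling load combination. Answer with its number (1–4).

Combination 1

(R or Lr) → Lr = 19 kN/m.
(1) 1.35(6) + 1.75(19) + 0.6(10) = 47.35
(2) 1.3(6) + 1.0(18) + 0.5(19) = 35.30
(3) 0.85(6) - 0.7(18) = -7.50
(4) 1.2(6) + 1.5(19) + 0.5(18) = 44.70
The largest value is 47.35 kN/m from combination 1.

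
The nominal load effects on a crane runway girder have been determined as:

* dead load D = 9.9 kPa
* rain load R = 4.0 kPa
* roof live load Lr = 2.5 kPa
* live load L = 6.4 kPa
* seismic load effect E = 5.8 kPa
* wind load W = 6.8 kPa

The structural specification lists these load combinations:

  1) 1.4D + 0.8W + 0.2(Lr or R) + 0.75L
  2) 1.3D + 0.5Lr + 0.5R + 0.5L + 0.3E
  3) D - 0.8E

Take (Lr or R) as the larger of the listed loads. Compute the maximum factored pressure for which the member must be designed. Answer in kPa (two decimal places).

(Lr or R) → R = 4.0 kPa.
1) 1.4(9.9) + 0.8(6.8) + 0.2(4.0) + 0.75(6.4) = 13.86 + 5.44 + 0.80 + 4.80 = 24.90
2) 1.3(9.9) + 0.5(2.5) + 0.5(4.0) + 0.5(6.4) + 0.3(5.8) = 12.87 + 1.25 + 2.00 + 3.20 + 1.74 = 21.06
3) 1.0(9.9) - 0.8(5.8) = 9.90 - 4.64 = 5.26
Combination 1 governs: p_u = 24.90 kPa.

24.90 kPa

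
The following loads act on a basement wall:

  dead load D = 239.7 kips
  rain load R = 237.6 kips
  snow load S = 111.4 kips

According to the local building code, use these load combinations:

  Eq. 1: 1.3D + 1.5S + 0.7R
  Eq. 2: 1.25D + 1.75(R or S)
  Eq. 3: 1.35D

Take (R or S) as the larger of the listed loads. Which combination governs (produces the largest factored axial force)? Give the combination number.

(R or S) → R = 237.6 kips.
Eq. 1: 1.3(239.7) + 1.5(111.4) + 0.7(237.6) = 645.0
Eq. 2: 1.25(239.7) + 1.75(237.6) = 715.4
Eq. 3: 1.35(239.7) = 323.6
The largest value is 715.4 kips from combination 2.

Combination 2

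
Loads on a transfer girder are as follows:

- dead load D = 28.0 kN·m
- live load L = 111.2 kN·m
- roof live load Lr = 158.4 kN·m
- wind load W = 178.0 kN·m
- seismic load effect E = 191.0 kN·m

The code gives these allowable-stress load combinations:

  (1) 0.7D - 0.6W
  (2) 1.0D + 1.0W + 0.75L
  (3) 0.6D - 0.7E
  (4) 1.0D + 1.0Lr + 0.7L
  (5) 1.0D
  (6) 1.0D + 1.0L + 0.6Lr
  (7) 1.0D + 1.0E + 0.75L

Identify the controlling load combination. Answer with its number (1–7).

(1) 0.7(28.0) - 0.6(178.0) = -87.20
(2) 1.0(28.0) + 1.0(178.0) + 0.75(111.2) = 289.40
(3) 0.6(28.0) - 0.7(191.0) = -116.90
(4) 1.0(28.0) + 1.0(158.4) + 0.7(111.2) = 264.24
(5) 1.0(28.0) = 28.00
(6) 1.0(28.0) + 1.0(111.2) + 0.6(158.4) = 234.24
(7) 1.0(28.0) + 1.0(191.0) + 0.75(111.2) = 302.40
The largest value is 302.40 kN·m from combination 7.

Combination 7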